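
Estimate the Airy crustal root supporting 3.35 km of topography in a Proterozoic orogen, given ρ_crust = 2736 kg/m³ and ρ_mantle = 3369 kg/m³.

For local isostatic compensation: the weight of the topography is balanced by the buoyancy of the root, ρ_c h = (ρ_m − ρ_c) r.
r = h · ρ_c / (ρ_m − ρ_c) = 3.35 km × 2736 / (3369 − 2736) = 14.5 km.

14.5 km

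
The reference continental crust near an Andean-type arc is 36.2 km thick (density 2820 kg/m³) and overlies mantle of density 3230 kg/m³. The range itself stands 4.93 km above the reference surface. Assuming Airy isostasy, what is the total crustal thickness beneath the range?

Root depth r = h ρ_c / (ρ_m − ρ_c) = 4.93 km × 2820 / 410 = 33.91 km.
Total thickness = T + h + r = 36.2 km + 4.93 km + 33.91 km = 75 km.

75 km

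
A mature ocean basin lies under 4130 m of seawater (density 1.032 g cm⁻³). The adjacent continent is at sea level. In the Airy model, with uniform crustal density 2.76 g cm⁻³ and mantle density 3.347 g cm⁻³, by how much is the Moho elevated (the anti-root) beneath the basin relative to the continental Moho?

Isostatic balance requires: replacing crust with seawater at the top is compensated by replacing crust with mantle at the base: d (ρ_c − ρ_w) = a (ρ_m − ρ_c).
a = d (ρ_c − ρ_w)/(ρ_m − ρ_c) = 4130 m × 1.728/0.587 = 12200 m.

12200 m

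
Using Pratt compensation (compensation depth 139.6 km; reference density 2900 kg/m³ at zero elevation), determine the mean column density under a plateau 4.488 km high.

2810 kg/m³

Pratt balance: ρ_ref D = ρ (D + h).
ρ = ρ_ref D/(D + h) = 2900 × 139.6 km/(139.6 km + 4.488 km) = 2810 kg/m³.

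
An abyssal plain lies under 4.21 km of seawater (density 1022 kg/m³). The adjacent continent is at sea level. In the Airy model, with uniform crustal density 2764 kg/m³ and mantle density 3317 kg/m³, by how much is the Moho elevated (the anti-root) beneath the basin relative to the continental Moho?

Isostatic balance requires: replacing crust with seawater at the top is compensated by replacing crust with mantle at the base: d (ρ_c − ρ_w) = a (ρ_m − ρ_c).
a = d (ρ_c − ρ_w)/(ρ_m − ρ_c) = 4.21 km × 1742/553 = 13.3 km.

13.3 km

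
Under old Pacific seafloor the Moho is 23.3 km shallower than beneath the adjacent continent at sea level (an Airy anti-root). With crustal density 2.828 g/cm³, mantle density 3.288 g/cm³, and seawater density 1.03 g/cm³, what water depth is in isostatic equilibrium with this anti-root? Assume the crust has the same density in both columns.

Replacing a thickness d of crust by seawater at the top must be balanced by replacing crust with mantle at the base: d (ρ_c − ρ_w) = a (ρ_m − ρ_c).
d = a (ρ_m − ρ_c)/(ρ_c − ρ_w) = 23.3 km × 0.46/1.798 = 5.96 km.

5.96 km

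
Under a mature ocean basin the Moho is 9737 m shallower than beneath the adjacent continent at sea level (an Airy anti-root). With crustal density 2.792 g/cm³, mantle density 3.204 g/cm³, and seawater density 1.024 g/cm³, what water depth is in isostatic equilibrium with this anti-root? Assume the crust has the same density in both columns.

Replacing a thickness d of crust by seawater at the top must be balanced by replacing crust with mantle at the base: d (ρ_c − ρ_w) = a (ρ_m − ρ_c).
d = a (ρ_m − ρ_c)/(ρ_c − ρ_w) = 9737 m × 0.412/1.768 = 2270 m.

2270 m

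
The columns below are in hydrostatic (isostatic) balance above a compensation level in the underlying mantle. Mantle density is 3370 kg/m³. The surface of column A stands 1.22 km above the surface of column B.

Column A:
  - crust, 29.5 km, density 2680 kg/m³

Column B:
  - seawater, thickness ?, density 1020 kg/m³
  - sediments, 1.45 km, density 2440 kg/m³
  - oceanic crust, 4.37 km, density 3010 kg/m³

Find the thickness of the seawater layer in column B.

5.67 km

Take the compensation level at the base of the deeper column (depth z_c below the surface of column A) and equate Σ ρ_i t_i down to z_c; mantle fills any gap and the z_c terms cancel.
Column A: 29.5×2680 + (z_c − 29.5)×3370
Column B: 1.22×0 + x×1020 + 1.45×2440 + 4.37×3010 + (z_c − 1.22 − 5.82 − x)×3370
The z_c×3370 term appears on both sides and cancels. Collect the known terms of each column as K = Σ(ρt)_known − 3370 × (depth of known layers): K_A = 79060 − 3370×29.5 = −20355; K_B = 16691.7 − 3370×(1.22 + 5.82) = −7033.1.
Balance: K_A = K_B − x×(3370 − 1020), so x = (K_B − K_A)/(3370 − 1020) = 13321.9/2350 = 5.67 km.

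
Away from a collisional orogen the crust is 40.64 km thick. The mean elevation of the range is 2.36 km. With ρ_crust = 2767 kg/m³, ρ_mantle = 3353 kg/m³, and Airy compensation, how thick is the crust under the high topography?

54.1 km

Root depth r = h ρ_c / (ρ_m − ρ_c) = 2.36 km × 2767 / 586 = 11.14 km.
Total thickness = T + h + r = 40.64 km + 2.36 km + 11.14 km = 54.1 km.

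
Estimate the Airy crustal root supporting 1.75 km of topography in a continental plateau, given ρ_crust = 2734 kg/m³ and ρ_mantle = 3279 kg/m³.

8.78 km

By Archimedes' principle applied to the lithosphere: the weight of the topography is balanced by the buoyancy of the root, ρ_c h = (ρ_m − ρ_c) r.
r = h · ρ_c / (ρ_m − ρ_c) = 1.75 km × 2734 / (3279 − 2734) = 8.78 km.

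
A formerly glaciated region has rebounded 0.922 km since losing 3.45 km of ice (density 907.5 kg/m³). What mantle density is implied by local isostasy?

3400 kg/m³

ρ_m = ρ_ice t / u = 907.5 × 3.45 km/0.922 km = 3400 kg/m³.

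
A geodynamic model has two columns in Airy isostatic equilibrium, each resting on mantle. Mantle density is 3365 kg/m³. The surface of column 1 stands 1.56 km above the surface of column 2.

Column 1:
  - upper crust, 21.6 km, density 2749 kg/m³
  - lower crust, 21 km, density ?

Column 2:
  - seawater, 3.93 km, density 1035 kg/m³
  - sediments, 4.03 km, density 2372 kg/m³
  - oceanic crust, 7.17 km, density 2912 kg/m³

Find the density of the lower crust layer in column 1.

2970 kg/m³

Take the compensation level at the base of the deeper column (depth z_c below the surface of column 1) and equate Σ ρ_i t_i down to z_c; mantle fills any gap and the z_c terms cancel.
Column 1: 21.6×2749 + 21×ρ + (z_c − 42.6)×3365
Column 2: 1.56×0 + 3.93×1035 + 4.03×2372 + 7.17×2912 + (z_c − 1.56 − 15.13)×3365
The z_c×3365 term appears on both sides and cancels. Collect the known terms of each column as K = Σ(ρt)_known − 3365 × (depth of known layers): K_1 = 59378.4 − 3365×42.6 = −83970.6; K_2 = 34505.75 − 3365×(1.56 + 15.13) = −21656.1.
Balance: K_1 + 21×ρ = K_2, so ρ = (K_2 − K_1)/21 = 62314.5/21 = 2970 kg/m³.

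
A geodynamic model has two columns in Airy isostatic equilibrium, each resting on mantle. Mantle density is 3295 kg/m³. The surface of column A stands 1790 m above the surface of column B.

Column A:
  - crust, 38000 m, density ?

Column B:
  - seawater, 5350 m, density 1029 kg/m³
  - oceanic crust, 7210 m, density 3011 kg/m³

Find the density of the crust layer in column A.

2770 kg/m³

Take the compensation level at the base of the deeper column (depth z_c below the surface of column A) and equate Σ ρ_i t_i down to z_c; mantle fills any gap and the z_c terms cancel.
Column A: 38000×ρ + (z_c − 38000)×3295
Column B: 1790×0 + 5350×1029 + 7210×3011 + (z_c − 1790 − 12560)×3295
The z_c×3295 term appears on both sides and cancels. Collect the known terms of each column as K = Σ(ρt)_known − 3295 × (depth of known layers): K_A = 0 − 3295×38000 = −125210000; K_B = 27214460 − 3295×(1790 + 12560) = −20068790.
Balance: K_A + 38000×ρ = K_B, so ρ = (K_B − K_A)/38000 = 105141000/38000 = 2770 kg/m³.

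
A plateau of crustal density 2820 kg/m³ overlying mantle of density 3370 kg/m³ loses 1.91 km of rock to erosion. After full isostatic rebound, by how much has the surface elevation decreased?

Rebound u = e ρ_c/ρ_m = 1.91 km × 2820/3370 = 1.598 km.
Net surface drop = e − u = 1.91 km − 1.598 km = e (ρ_m − ρ_c)/ρ_m = 0.312 km.

0.312 km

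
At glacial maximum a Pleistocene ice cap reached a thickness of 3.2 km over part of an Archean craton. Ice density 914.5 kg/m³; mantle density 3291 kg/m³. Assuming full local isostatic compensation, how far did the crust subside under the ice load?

By Archimedes' principle applied to the lithosphere: the ice load ρ_ice t is balanced by mantle displaced below, ρ_m s.
s = t ρ_ice / ρ_m = 3.2 km × 914.5/3291 = 0.889 km.

0.889 km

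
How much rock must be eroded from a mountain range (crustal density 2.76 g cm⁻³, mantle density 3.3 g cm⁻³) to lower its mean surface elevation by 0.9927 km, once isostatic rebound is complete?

6.07 km

Net drop Δ = e − u = e − e ρ_c/ρ_m = e (ρ_m − ρ_c)/ρ_m.
e = Δ ρ_m/(ρ_m − ρ_c) = 0.9927 km × 3.3/0.54 = 6.07 km.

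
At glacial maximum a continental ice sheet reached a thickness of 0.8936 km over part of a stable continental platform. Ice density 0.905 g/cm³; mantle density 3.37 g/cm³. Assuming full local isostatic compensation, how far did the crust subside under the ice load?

0.24 km

By Archimedes' principle applied to the lithosphere: the ice load ρ_ice t is balanced by mantle displaced below, ρ_m s.
s = t ρ_ice / ρ_m = 0.8936 km × 0.905/3.37 = 0.24 km.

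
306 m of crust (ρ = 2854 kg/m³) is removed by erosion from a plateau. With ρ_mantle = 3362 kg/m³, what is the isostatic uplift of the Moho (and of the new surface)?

260 m

Unloading: uplift u = e ρ_c/ρ_m = 306 m × 2854/3362 = 260 m.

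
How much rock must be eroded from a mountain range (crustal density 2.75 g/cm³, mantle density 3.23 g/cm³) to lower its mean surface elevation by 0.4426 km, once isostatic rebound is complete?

2.98 km

Net drop Δ = e − u = e − e ρ_c/ρ_m = e (ρ_m − ρ_c)/ρ_m.
e = Δ ρ_m/(ρ_m − ρ_c) = 0.4426 km × 3.23/0.48 = 2.98 km.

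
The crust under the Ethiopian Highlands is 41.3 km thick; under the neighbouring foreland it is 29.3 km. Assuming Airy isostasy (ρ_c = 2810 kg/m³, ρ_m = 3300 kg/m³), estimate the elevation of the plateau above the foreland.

Excess crust Δ = 41.3 km − 29.3 km = 12 km, split between elevation h and root r with h + r = Δ.
Airy balance ρ_c h = (ρ_m − ρ_c) r gives r = h ρ_c/(ρ_m − ρ_c), so h (1 + ρ_c/(ρ_m − ρ_c)) = Δ, i.e. h = Δ (ρ_m − ρ_c)/ρ_m.
h = 12 km × 490/3300 = 1.78 km.

1.78 km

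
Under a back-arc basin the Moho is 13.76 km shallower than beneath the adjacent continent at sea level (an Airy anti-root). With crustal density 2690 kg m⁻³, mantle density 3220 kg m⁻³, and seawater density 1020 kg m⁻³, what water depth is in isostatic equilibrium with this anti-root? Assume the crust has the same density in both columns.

4.37 km

Replacing a thickness d of crust by seawater at the top must be balanced by replacing crust with mantle at the base: d (ρ_c − ρ_w) = a (ρ_m − ρ_c).
d = a (ρ_m − ρ_c)/(ρ_c − ρ_w) = 13.76 km × 530/1670 = 4.37 km.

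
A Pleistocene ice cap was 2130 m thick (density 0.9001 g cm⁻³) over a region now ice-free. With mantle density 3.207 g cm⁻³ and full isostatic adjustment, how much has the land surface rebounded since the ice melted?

Removing the load lets mantle flow back in; uplift u satisfies ρ_ice t = ρ_m u.
u = t ρ_ice/ρ_m = 2130 m × 0.9001/3.207 = 598 m.

598 m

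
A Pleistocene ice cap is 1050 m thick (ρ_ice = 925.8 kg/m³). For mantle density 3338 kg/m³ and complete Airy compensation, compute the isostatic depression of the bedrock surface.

291 m

Isostatic balance requires: the ice load ρ_ice t is balanced by mantle displaced below, ρ_m s.
s = t ρ_ice / ρ_m = 1050 m × 925.8/3338 = 291 m.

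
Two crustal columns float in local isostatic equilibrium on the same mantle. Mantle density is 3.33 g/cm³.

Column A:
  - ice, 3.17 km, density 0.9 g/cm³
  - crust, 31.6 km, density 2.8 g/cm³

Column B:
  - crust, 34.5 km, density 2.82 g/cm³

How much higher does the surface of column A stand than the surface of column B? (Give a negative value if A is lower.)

2.06 km

For any compensation level in the mantle, the mantle terms cancel and isostasy reduces to e = (Σt_A − Σt_B) − (Σ(ρt)_A − Σ(ρt)_B) / ρ_m.
Σt_A = 34.77 km; Σt_B = 34.5 km; Σ(ρt)_A = 91.333; Σ(ρt)_B = 97.29 (in km·g/cm³).
e = (34.77 − 34.5) − (91.333 − 97.29) / 3.33 = 2.06 km.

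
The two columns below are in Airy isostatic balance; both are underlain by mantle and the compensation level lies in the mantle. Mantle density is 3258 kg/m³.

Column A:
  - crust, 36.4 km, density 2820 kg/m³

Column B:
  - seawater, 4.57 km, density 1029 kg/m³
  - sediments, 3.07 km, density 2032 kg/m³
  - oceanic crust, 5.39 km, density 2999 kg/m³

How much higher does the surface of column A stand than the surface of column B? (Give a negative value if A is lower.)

0.183 km

For any compensation level in the mantle, the mantle terms cancel and isostasy reduces to e = (Σt_A − Σt_B) − (Σ(ρt)_A − Σ(ρt)_B) / ρ_m.
Σt_A = 36.4 km; Σt_B = 13.03 km; Σ(ρt)_A = 102648; Σ(ρt)_B = 27105.38 (in km·kg/m³).
e = (36.4 − 13.03) − (102648 − 27105.38) / 3258 = 0.183 km.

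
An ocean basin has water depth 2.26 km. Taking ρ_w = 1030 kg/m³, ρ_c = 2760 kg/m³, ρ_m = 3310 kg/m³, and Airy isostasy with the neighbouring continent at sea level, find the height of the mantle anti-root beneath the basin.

7.11 km

Isostatic balance requires: replacing crust with seawater at the top is compensated by replacing crust with mantle at the base: d (ρ_c − ρ_w) = a (ρ_m − ρ_c).
a = d (ρ_c − ρ_w)/(ρ_m − ρ_c) = 2.26 km × 1730/550 = 7.11 km.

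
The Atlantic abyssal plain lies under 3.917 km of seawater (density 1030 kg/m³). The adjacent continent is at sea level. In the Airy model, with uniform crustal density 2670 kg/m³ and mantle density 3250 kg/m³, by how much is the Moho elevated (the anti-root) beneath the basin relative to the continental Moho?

11.1 km

Isostatic balance requires: replacing crust with seawater at the top is compensated by replacing crust with mantle at the base: d (ρ_c − ρ_w) = a (ρ_m − ρ_c).
a = d (ρ_c − ρ_w)/(ρ_m − ρ_c) = 3.917 km × 1640/580 = 11.1 km.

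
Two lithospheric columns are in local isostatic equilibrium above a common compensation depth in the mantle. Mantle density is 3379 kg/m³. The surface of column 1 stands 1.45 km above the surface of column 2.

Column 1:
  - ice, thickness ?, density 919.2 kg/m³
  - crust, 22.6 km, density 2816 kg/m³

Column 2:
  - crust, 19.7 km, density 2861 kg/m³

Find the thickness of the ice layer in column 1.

0.968 km

Take the compensation level at the base of the deeper column (depth z_c below the surface of column 1) and equate Σ ρ_i t_i down to z_c; mantle fills any gap and the z_c terms cancel.
Column 1: x×919.2 + 22.6×2816 + (z_c − 22.6 − x)×3379
Column 2: 1.45×0 + 19.7×2861 + (z_c − 1.45 − 19.7)×3379
The z_c×3379 term appears on both sides and cancels. Collect the known terms of each column as K = Σ(ρt)_known − 3379 × (depth of known layers): K_1 = 63641.6 − 3379×22.6 = −12723.8; K_2 = 56361.7 − 3379×(1.45 + 19.7) = −15104.15.
Balance: K_1 − x×(3379 − 919.2) = K_2, so x = (K_1 − K_2)/(3379 − 919.2) = 2380.35/2459.8 = 0.968 km.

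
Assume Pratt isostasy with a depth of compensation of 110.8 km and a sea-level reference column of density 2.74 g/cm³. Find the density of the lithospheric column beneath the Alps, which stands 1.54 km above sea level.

Pratt balance: ρ_ref D = ρ (D + h).
ρ = ρ_ref D/(D + h) = 2.74 × 110.8 km/(110.8 km + 1.54 km) = 2.7 g/cm³.

2.7 g/cm³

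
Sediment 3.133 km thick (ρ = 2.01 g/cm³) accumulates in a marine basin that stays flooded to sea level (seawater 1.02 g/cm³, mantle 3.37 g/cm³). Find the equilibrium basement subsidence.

1.32 km

Submarine loading: the sediment displaces seawater, and the subsidence is in turn flooded, so s (ρ_m − ρ_w) = t (ρ_sed − ρ_w).
s = 3.133 km × (2.01 − 1.02) / (3.37 − 1.02) = 1.32 km.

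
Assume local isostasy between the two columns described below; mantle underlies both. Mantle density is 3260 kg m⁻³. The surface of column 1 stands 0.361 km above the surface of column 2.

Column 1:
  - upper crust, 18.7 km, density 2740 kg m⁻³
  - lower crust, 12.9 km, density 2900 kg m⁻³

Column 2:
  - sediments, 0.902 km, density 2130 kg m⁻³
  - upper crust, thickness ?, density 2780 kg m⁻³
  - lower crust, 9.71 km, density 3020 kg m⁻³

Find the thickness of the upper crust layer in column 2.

20.5 km

Take the compensation level at the base of the deeper column (depth z_c below the surface of column 1) and equate Σ ρ_i t_i down to z_c; mantle fills any gap and the z_c terms cancel.
Column 1: 18.7×2740 + 12.9×2900 + (z_c − 31.6)×3260
Column 2: 0.361×0 + 0.902×2130 + x×2780 + 9.71×3020 + (z_c − 0.361 − 10.612 − x)×3260
The z_c×3260 term appears on both sides and cancels. Collect the known terms of each column as K = Σ(ρt)_known − 3260 × (depth of known layers): K_1 = 88648 − 3260×31.6 = −14368; K_2 = 31245.46 − 3260×(0.361 + 10.612) = −4526.52.
Balance: K_1 = K_2 − x×(3260 − 2780), so x = (K_2 − K_1)/(3260 − 2780) = 9841.48/480 = 20.5 km.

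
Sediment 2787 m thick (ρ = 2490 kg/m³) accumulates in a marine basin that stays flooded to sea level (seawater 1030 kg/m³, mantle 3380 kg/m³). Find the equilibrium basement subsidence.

1730 m

Submarine loading: the sediment displaces seawater, and the subsidence is in turn flooded, so s (ρ_m − ρ_w) = t (ρ_sed − ρ_w).
s = 2787 m × (2490 − 1030) / (3380 − 1030) = 1730 m.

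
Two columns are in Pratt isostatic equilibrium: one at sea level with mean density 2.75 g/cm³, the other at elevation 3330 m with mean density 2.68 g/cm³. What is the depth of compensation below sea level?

ρ_ref D = ρ (D + h) → D (ρ_ref − ρ) = ρ h.
D = ρ h/(ρ_ref − ρ) = 2.68 × 3330 m/(2.75 − 2.68) = 127000 m.

127000 m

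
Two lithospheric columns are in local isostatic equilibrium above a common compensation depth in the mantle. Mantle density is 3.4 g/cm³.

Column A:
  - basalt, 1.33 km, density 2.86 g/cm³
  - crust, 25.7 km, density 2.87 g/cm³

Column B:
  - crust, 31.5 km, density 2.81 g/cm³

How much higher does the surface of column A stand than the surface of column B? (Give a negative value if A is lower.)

For any compensation level in the mantle, the mantle terms cancel and isostasy reduces to e = (Σt_A − Σt_B) − (Σ(ρt)_A − Σ(ρt)_B) / ρ_m.
Σt_A = 27.03 km; Σt_B = 31.5 km; Σ(ρt)_A = 77.5628; Σ(ρt)_B = 88.515 (in km·g/cm³).
e = (27.03 − 31.5) − (77.5628 − 88.515) / 3.4 = −1.25 km.

−1.25 km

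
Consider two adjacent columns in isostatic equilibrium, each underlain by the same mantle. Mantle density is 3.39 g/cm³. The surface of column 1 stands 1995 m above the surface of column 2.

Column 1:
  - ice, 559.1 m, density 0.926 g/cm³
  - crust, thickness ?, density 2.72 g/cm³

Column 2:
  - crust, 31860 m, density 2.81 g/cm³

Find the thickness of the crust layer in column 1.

35600 m

Take the compensation level at the base of the deeper column (depth z_c below the surface of column 1) and equate Σ ρ_i t_i down to z_c; mantle fills any gap and the z_c terms cancel.
Column 1: 559.1×0.926 + x×2.72 + (z_c − 559.1 − x)×3.39
Column 2: 1995×0 + 31860×2.81 + (z_c − 1995 − 31860)×3.39
The z_c×3.39 term appears on both sides and cancels. Collect the known terms of each column as K = Σ(ρt)_known − 3.39 × (depth of known layers): K_1 = 517.7266 − 3.39×559.1 = −1377.6224; K_2 = 89526.6 − 3.39×(1995 + 31860) = −25241.85.
Balance: K_1 − x×(3.39 − 2.72) = K_2, so x = (K_1 − K_2)/(3.39 − 2.72) = 23864.2/0.67 = 35600 m.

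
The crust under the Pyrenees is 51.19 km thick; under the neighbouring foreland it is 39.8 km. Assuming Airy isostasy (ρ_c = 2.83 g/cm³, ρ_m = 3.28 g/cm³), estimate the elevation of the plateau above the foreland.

Excess crust Δ = 51.19 km − 39.8 km = 11.39 km, split between elevation h and root r with h + r = Δ.
Airy balance ρ_c h = (ρ_m − ρ_c) r gives r = h ρ_c/(ρ_m − ρ_c), so h (1 + ρ_c/(ρ_m − ρ_c)) = Δ, i.e. h = Δ (ρ_m − ρ_c)/ρ_m.
h = 11.39 km × 0.45/3.28 = 1.56 km.

1.56 km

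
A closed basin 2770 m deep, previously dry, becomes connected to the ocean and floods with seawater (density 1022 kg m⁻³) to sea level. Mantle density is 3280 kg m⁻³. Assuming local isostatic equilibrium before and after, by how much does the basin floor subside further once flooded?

1250 m

After flooding the water column is d + s deep. Its weight must equal the weight of mantle displaced by the extra subsidence s: (d + s) ρ_w = s ρ_m.
s = d ρ_w / (ρ_m − ρ_w) = 2770 m × 1022/(3280 − 1022) = 1250 m.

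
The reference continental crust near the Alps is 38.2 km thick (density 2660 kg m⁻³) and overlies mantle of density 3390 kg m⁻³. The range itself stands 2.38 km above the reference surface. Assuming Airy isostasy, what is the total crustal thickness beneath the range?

49.3 km

Root depth r = h ρ_c / (ρ_m − ρ_c) = 2.38 km × 2660 / 730 = 8.672 km.
Total thickness = T + h + r = 38.2 km + 2.38 km + 8.672 km = 49.3 km.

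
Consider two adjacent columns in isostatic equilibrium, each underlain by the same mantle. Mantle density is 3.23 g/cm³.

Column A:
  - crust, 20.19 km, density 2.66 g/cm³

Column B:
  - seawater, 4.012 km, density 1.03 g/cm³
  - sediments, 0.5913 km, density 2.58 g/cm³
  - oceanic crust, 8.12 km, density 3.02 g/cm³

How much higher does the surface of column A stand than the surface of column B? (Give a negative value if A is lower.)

0.183 km

For any compensation level in the mantle, the mantle terms cancel and isostasy reduces to e = (Σt_A − Σt_B) − (Σ(ρt)_A − Σ(ρt)_B) / ρ_m.
Σt_A = 20.19 km; Σt_B = 12.7233 km; Σ(ρt)_A = 53.7054; Σ(ρt)_B = 30.180314 (in km·g/cm³).
e = (20.19 − 12.7233) − (53.7054 − 30.180314) / 3.23 = 0.183 km.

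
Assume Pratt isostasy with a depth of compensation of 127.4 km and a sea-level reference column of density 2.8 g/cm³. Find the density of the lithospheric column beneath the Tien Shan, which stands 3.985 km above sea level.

2.72 g/cm³

Pratt balance: ρ_ref D = ρ (D + h).
ρ = ρ_ref D/(D + h) = 2.8 × 127.4 km/(127.4 km + 3.985 km) = 2.72 g/cm³.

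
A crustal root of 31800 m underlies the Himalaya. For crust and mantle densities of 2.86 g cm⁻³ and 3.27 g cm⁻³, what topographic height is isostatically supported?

Balancing pressure at the compensation depth: ρ_c h = (ρ_m − ρ_c) r.
h = r (ρ_m − ρ_c) / ρ_c = 31800 m × (3.27 − 2.86) / 2.86 = 4560 m.

4560 m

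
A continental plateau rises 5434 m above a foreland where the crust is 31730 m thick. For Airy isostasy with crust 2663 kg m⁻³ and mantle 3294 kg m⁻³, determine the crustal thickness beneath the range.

60100 m

Root depth r = h ρ_c / (ρ_m − ρ_c) = 5434 m × 2663 / 631 = 22930 m.
Total thickness = T + h + r = 31730 m + 5434 m + 22930 m = 60100 m.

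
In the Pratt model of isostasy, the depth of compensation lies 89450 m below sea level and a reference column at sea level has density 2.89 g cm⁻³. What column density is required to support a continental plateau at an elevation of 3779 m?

Pratt balance: ρ_ref D = ρ (D + h).
ρ = ρ_ref D/(D + h) = 2.89 × 89450 m/(89450 m + 3779 m) = 2.77 g cm⁻³.

2.77 g cm⁻³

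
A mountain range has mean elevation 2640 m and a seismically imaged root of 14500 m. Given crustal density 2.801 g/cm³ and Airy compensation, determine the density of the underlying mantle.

Airy balance: ρ_c h = (ρ_m − ρ_c) r → ρ_m = ρ_c (1 + h/r).
ρ_m = 2.801 × (1 + 2640 m/14500 m) = 3.31 g/cm³.

3.31 g/cm³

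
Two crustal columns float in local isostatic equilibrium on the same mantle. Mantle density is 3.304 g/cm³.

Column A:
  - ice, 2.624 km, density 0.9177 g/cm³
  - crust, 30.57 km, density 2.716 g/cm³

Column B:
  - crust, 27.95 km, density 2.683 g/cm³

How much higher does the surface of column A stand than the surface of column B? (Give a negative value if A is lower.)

2.08 km

For any compensation level in the mantle, the mantle terms cancel and isostasy reduces to e = (Σt_A − Σt_B) − (Σ(ρt)_A − Σ(ρt)_B) / ρ_m.
Σt_A = 33.194 km; Σt_B = 27.95 km; Σ(ρt)_A = 85.4361648; Σ(ρt)_B = 74.98985 (in km·g/cm³).
e = (33.194 − 27.95) − (85.4361648 − 74.98985) / 3.304 = 2.08 km.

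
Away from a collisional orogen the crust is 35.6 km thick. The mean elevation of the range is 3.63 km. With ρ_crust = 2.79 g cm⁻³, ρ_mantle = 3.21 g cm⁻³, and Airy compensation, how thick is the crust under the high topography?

63.3 km

Root depth r = h ρ_c / (ρ_m − ρ_c) = 3.63 km × 2.79 / 0.42 = 24.11 km.
Total thickness = T + h + r = 35.6 km + 3.63 km + 24.11 km = 63.3 km.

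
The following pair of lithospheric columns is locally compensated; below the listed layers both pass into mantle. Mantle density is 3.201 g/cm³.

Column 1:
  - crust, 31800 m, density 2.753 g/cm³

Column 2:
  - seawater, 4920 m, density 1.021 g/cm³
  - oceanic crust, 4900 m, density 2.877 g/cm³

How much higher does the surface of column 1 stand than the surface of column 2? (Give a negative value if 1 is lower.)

For any compensation level in the mantle, the mantle terms cancel and isostasy reduces to e = (Σt_1 − Σt_2) − (Σ(ρt)_1 − Σ(ρt)_2) / ρ_m.
Σt_1 = 31800 m; Σt_2 = 9820 m; Σ(ρt)_1 = 87545.4; Σ(ρt)_2 = 19120.62 (in m·g/cm³).
e = (31800 − 9820) − (87545.4 − 19120.62) / 3.201 = 604 m.

604 m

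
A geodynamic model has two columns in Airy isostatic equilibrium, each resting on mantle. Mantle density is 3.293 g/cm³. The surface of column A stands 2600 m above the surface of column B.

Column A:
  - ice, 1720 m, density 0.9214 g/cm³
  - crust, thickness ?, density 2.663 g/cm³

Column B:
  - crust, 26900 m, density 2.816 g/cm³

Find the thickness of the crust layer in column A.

27500 m

Take the compensation level at the base of the deeper column (depth z_c below the surface of column A) and equate Σ ρ_i t_i down to z_c; mantle fills any gap and the z_c terms cancel.
Column A: 1720×0.9214 + x×2.663 + (z_c − 1720 − x)×3.293
Column B: 2600×0 + 26900×2.816 + (z_c − 2600 − 26900)×3.293
The z_c×3.293 term appears on both sides and cancels. Collect the known terms of each column as K = Σ(ρt)_known − 3.293 × (depth of known layers): K_A = 1584.808 − 3.293×1720 = −4079.152; K_B = 75750.4 − 3.293×(2600 + 26900) = −21393.1.
Balance: K_A − x×(3.293 − 2.663) = K_B, so x = (K_A − K_B)/(3.293 − 2.663) = 17313.9/0.63 = 27500 m.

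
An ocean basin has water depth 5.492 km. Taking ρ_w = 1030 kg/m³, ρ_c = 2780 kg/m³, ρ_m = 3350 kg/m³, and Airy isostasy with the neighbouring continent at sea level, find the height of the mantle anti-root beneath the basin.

Balancing pressure at the compensation depth: replacing crust with seawater at the top is compensated by replacing crust with mantle at the base: d (ρ_c − ρ_w) = a (ρ_m − ρ_c).
a = d (ρ_c − ρ_w)/(ρ_m − ρ_c) = 5.492 km × 1750/570 = 16.9 km.

16.9 km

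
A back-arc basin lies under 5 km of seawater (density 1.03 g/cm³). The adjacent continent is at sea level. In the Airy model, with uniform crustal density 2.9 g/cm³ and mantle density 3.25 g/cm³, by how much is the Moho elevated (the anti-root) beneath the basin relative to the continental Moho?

26.7 km

Balancing pressure at the compensation depth: replacing crust with seawater at the top is compensated by replacing crust with mantle at the base: d (ρ_c − ρ_w) = a (ρ_m − ρ_c).
a = d (ρ_c − ρ_w)/(ρ_m − ρ_c) = 5 km × 1.87/0.35 = 26.7 km.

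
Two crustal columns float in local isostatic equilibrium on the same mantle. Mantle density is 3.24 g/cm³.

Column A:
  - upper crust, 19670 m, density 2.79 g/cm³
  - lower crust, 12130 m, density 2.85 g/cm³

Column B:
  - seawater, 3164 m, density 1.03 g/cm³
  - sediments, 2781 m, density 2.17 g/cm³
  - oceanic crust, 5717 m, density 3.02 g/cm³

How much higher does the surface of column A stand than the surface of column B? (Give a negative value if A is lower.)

For any compensation level in the mantle, the mantle terms cancel and isostasy reduces to e = (Σt_A − Σt_B) − (Σ(ρt)_A − Σ(ρt)_B) / ρ_m.
Σt_A = 31800 m; Σt_B = 11662 m; Σ(ρt)_A = 89449.8; Σ(ρt)_B = 26559.03 (in m·g/cm³).
e = (31800 − 11662) − (89449.8 − 26559.03) / 3.24 = 727 m.

727 m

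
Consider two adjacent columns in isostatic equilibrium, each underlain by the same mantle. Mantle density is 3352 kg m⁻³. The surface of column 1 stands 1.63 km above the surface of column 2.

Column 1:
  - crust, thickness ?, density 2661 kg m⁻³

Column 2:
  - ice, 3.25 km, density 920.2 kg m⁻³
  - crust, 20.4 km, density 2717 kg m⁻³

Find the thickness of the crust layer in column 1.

38.1 km

Take the compensation level at the base of the deeper column (depth z_c below the surface of column 1) and equate Σ ρ_i t_i down to z_c; mantle fills any gap and the z_c terms cancel.
Column 1: x×2661 + (z_c − 0 − x)×3352
Column 2: 1.63×0 + 3.25×920.2 + 20.4×2717 + (z_c − 1.63 − 23.65)×3352
The z_c×3352 term appears on both sides and cancels. Collect the known terms of each column as K = Σ(ρt)_known − 3352 × (depth of known layers): K_1 = 0 − 3352×0 = 0; K_2 = 58417.45 − 3352×(1.63 + 23.65) = −26321.11.
Balance: K_1 − x×(3352 − 2661) = K_2, so x = (K_1 − K_2)/(3352 − 2661) = 26321.1/691 = 38.1 km.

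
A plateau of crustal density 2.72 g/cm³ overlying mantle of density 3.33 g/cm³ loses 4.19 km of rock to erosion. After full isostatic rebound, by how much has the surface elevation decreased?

0.768 km

Rebound u = e ρ_c/ρ_m = 4.19 km × 2.72/3.33 = 3.422 km.
Net surface drop = e − u = 4.19 km − 3.422 km = e (ρ_m − ρ_c)/ρ_m = 0.768 km.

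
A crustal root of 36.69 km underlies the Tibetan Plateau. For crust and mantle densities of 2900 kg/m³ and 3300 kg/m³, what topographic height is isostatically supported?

5.06 km

Equating mass per unit area of the two columns: ρ_c h = (ρ_m − ρ_c) r.
h = r (ρ_m − ρ_c) / ρ_c = 36.69 km × (3300 − 2900) / 2900 = 5.06 km.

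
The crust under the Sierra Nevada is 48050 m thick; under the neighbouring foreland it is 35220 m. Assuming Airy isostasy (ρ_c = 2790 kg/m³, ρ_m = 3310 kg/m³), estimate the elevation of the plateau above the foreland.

2020 m

Excess crust Δ = 48050 m − 35220 m = 12830 m, split between elevation h and root r with h + r = Δ.
Airy balance ρ_c h = (ρ_m − ρ_c) r gives r = h ρ_c/(ρ_m − ρ_c), so h (1 + ρ_c/(ρ_m − ρ_c)) = Δ, i.e. h = Δ (ρ_m − ρ_c)/ρ_m.
h = 12830 m × 520/3310 = 2020 m.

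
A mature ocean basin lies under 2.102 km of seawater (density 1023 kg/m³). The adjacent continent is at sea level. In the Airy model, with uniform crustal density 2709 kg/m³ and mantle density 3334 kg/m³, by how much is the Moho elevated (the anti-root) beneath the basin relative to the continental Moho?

5.67 km

In Airy isostatic equilibrium: replacing crust with seawater at the top is compensated by replacing crust with mantle at the base: d (ρ_c − ρ_w) = a (ρ_m − ρ_c).
a = d (ρ_c − ρ_w)/(ρ_m − ρ_c) = 2.102 km × 1686/625 = 5.67 km.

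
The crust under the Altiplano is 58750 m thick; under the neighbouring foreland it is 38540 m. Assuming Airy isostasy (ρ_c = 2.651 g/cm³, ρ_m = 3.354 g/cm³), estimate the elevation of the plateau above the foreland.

Excess crust Δ = 58750 m − 38540 m = 20210 m, split between elevation h and root r with h + r = Δ.
Airy balance ρ_c h = (ρ_m − ρ_c) r gives r = h ρ_c/(ρ_m − ρ_c), so h (1 + ρ_c/(ρ_m − ρ_c)) = Δ, i.e. h = Δ (ρ_m − ρ_c)/ρ_m.
h = 20210 m × 0.703/3.354 = 4240 m.

4240 m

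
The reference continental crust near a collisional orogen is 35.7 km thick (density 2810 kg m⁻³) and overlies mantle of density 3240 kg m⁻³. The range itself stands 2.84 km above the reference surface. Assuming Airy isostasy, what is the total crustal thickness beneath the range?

Root depth r = h ρ_c / (ρ_m − ρ_c) = 2.84 km × 2810 / 430 = 18.56 km.
Total thickness = T + h + r = 35.7 km + 2.84 km + 18.56 km = 57.1 km.

57.1 km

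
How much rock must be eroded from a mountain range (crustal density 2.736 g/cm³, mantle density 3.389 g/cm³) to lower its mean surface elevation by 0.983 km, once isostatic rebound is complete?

5.1 km

Net drop Δ = e − u = e − e ρ_c/ρ_m = e (ρ_m − ρ_c)/ρ_m.
e = Δ ρ_m/(ρ_m − ρ_c) = 0.983 km × 3.389/0.653 = 5.1 km.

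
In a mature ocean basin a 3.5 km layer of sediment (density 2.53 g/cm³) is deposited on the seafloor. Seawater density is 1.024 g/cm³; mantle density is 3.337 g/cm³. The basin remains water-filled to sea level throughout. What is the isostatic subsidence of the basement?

2.28 km

Submarine loading: the sediment displaces seawater, and the subsidence is in turn flooded, so s (ρ_m − ρ_w) = t (ρ_sed − ρ_w).
s = 3.5 km × (2.53 − 1.024) / (3.337 − 1.024) = 2.28 km.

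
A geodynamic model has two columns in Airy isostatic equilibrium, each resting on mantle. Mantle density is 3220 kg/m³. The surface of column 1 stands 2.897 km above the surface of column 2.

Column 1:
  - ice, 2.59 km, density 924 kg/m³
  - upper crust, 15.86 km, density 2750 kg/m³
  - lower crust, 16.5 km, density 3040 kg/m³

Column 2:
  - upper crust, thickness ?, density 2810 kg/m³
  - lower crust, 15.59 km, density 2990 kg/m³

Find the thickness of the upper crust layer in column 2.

Take the compensation level at the base of the deeper column (depth z_c below the surface of column 1) and equate Σ ρ_i t_i down to z_c; mantle fills any gap and the z_c terms cancel.
Column 1: 2.59×924 + 15.86×2750 + 16.5×3040 + (z_c − 34.95)×3220
Column 2: 2.897×0 + x×2810 + 15.59×2990 + (z_c − 2.897 − 15.59 − x)×3220
The z_c×3220 term appears on both sides and cancels. Collect the known terms of each column as K = Σ(ρt)_known − 3220 × (depth of known layers): K_1 = 96168.16 − 3220×34.95 = −16370.84; K_2 = 46614.1 − 3220×(2.897 + 15.59) = −12914.04.
Balance: K_1 = K_2 − x×(3220 − 2810), so x = (K_2 − K_1)/(3220 − 2810) = 3456.8/410 = 8.43 km.

8.43 km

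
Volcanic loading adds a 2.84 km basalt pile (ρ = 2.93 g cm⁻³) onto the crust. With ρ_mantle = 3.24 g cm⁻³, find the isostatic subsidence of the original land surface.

2.57 km

Subaerial loading: s = t ρ_load / ρ_m.
s = 2.84 km × 2.93/3.24 = 2.57 km.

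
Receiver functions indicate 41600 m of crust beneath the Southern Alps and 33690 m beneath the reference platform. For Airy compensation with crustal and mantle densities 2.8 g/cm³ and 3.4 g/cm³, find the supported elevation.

Excess crust Δ = 41600 m − 33690 m = 7910 m, split between elevation h and root r with h + r = Δ.
Airy balance ρ_c h = (ρ_m − ρ_c) r gives r = h ρ_c/(ρ_m − ρ_c), so h (1 + ρ_c/(ρ_m − ρ_c)) = Δ, i.e. h = Δ (ρ_m − ρ_c)/ρ_m.
h = 7910 m × 0.6/3.4 = 1400 m.

1400 m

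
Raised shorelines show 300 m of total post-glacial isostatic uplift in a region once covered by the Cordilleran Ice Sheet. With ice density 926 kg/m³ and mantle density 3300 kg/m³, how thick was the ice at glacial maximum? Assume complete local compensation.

u = t ρ_ice/ρ_m → t = u ρ_m/ρ_ice = 300 m × 3300/926 = 1070 m.

1070 m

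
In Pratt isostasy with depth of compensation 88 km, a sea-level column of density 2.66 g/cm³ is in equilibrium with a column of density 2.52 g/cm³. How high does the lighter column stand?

ρ_ref D = ρ (D + h) → h = D (ρ_ref − ρ)/ρ.
h = 88 km × (2.66 − 2.52)/2.52 = 4.89 km.

4.89 km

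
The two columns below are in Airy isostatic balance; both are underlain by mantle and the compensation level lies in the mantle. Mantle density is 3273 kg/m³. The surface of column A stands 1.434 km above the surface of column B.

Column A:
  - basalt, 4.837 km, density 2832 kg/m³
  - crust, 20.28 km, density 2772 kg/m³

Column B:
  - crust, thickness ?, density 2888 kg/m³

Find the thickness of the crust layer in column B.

19.7 km

Take the compensation level at the base of the deeper column (depth z_c below the surface of column A) and equate Σ ρ_i t_i down to z_c; mantle fills any gap and the z_c terms cancel.
Column A: 4.837×2832 + 20.28×2772 + (z_c − 25.117)×3273
Column B: 1.434×0 + x×2888 + (z_c − 1.434 − 0 − x)×3273
The z_c×3273 term appears on both sides and cancels. Collect the known terms of each column as K = Σ(ρt)_known − 3273 × (depth of known layers): K_A = 69914.544 − 3273×25.117 = −12293.397; K_B = 0 − 3273×(1.434 + 0) = −4693.482.
Balance: K_A = K_B − x×(3273 − 2888), so x = (K_B − K_A)/(3273 − 2888) = 7599.91/385 = 19.7 km.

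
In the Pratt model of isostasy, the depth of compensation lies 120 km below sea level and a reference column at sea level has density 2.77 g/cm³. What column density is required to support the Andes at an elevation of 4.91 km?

Pratt balance: ρ_ref D = ρ (D + h).
ρ = ρ_ref D/(D + h) = 2.77 × 120 km/(120 km + 4.91 km) = 2.66 g/cm³.

2.66 g/cm³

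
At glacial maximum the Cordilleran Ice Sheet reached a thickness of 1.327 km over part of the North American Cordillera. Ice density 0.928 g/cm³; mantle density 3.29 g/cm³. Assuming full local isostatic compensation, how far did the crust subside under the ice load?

0.374 km

Balancing pressure at the compensation depth: the ice load ρ_ice t is balanced by mantle displaced below, ρ_m s.
s = t ρ_ice / ρ_m = 1.327 km × 0.928/3.29 = 0.374 km.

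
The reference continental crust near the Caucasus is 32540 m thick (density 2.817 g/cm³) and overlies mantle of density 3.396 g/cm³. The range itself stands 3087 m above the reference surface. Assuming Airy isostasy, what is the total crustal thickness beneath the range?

50600 m

Root depth r = h ρ_c / (ρ_m − ρ_c) = 3087 m × 2.817 / 0.579 = 15020 m.
Total thickness = T + h + r = 32540 m + 3087 m + 15020 m = 50600 m.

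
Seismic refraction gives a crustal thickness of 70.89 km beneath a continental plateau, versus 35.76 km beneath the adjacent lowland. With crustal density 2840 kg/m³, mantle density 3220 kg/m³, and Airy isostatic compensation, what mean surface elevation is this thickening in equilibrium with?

4.15 km

Excess crust Δ = 70.89 km − 35.76 km = 35.13 km, split between elevation h and root r with h + r = Δ.
Airy balance ρ_c h = (ρ_m − ρ_c) r gives r = h ρ_c/(ρ_m − ρ_c), so h (1 + ρ_c/(ρ_m − ρ_c)) = Δ, i.e. h = Δ (ρ_m − ρ_c)/ρ_m.
h = 35.13 km × 380/3220 = 4.15 km.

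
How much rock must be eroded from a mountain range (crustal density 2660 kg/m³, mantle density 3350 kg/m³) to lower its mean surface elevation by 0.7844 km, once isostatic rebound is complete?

3.81 km

Net drop Δ = e − u = e − e ρ_c/ρ_m = e (ρ_m − ρ_c)/ρ_m.
e = Δ ρ_m/(ρ_m − ρ_c) = 0.7844 km × 3350/690 = 3.81 km.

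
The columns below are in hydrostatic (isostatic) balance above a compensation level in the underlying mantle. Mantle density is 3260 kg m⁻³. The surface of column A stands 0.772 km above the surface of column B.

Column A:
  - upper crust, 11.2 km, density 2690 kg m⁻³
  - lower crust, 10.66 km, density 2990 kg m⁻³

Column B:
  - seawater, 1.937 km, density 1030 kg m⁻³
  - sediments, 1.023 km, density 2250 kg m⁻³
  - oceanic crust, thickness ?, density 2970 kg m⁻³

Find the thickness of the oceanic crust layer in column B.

Take the compensation level at the base of the deeper column (depth z_c below the surface of column A) and equate Σ ρ_i t_i down to z_c; mantle fills any gap and the z_c terms cancel.
Column A: 11.2×2690 + 10.66×2990 + (z_c − 21.86)×3260
Column B: 0.772×0 + 1.937×1030 + 1.023×2250 + x×2970 + (z_c − 0.772 − 2.96 − x)×3260
The z_c×3260 term appears on both sides and cancels. Collect the known terms of each column as K = Σ(ρt)_known − 3260 × (depth of known layers): K_A = 62001.4 − 3260×21.86 = −9262.2; K_B = 4296.86 − 3260×(0.772 + 2.96) = −7869.46.
Balance: K_A = K_B − x×(3260 − 2970), so x = (K_B − K_A)/(3260 − 2970) = 1392.74/290 = 4.8 km.

4.8 km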